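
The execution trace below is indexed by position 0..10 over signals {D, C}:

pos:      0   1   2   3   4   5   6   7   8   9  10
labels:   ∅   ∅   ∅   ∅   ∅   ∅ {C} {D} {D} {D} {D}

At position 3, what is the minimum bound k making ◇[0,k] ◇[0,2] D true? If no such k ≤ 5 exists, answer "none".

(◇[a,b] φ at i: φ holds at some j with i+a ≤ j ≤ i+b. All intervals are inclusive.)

Scan j = 3,4,… for ◇[0,2] D:
  j=3: fails
  j=4: fails
  j=5: holds
First hit at j=5, so smallest k = 5-3 = 2.

2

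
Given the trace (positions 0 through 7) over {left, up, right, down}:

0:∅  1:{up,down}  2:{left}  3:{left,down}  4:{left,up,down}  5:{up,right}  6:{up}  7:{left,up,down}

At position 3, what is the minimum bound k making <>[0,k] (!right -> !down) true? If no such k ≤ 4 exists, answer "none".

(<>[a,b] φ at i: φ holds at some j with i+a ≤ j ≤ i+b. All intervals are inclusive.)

Scan j = 3,4,… for (!right -> !down):
  j=3: fails
  j=4: fails
  j=5: holds
First hit at j=5, so smallest k = 5-3 = 2.

2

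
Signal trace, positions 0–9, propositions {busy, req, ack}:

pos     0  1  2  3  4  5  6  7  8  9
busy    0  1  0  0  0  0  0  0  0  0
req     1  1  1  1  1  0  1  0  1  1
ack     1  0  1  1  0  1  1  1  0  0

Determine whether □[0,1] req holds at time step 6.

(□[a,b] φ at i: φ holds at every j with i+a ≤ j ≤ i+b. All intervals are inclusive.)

Does not hold

Check req at every j in [6,7]:
  j=6: true
  j=7: false
Fails at j=7 → formula fails.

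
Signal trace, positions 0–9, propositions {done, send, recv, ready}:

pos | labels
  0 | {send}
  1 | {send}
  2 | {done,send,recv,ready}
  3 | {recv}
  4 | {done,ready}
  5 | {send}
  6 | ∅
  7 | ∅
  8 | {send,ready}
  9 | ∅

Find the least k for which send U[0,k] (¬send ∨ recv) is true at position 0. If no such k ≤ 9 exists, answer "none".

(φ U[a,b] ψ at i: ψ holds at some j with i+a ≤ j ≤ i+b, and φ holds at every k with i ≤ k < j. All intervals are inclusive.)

Need earliest j ≥ 0 with (¬send ∨ recv), and send at every k in [0,j-1].
  j=0: rhs fails.
  j=1: rhs fails.
  j=2: rhs holds; lhs holds on [0,1]. k = 2.

2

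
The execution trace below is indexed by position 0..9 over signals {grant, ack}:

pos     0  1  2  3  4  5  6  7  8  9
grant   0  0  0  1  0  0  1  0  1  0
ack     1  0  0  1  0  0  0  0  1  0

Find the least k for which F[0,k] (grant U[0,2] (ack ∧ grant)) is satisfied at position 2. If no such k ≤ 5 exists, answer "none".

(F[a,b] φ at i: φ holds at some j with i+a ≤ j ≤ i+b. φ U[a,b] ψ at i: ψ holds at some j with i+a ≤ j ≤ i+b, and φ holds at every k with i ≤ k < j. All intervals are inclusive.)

1

Scan j = 2,3,… for (grant U[0,2] (ack ∧ grant)):
  j=2: fails
  j=3: holds
First hit at j=3, so smallest k = 3-2 = 1.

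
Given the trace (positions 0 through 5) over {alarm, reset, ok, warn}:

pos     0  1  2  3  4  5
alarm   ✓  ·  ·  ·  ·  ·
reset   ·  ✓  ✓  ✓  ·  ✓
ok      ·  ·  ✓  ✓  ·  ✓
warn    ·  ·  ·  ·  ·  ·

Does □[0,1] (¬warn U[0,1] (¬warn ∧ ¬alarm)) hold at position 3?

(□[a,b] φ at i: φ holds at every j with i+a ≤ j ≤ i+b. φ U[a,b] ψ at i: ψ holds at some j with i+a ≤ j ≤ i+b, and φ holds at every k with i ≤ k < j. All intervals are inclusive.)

Check (¬warn U[0,1] (¬warn ∧ ¬alarm)) at every j in [3,4]:
  j=3: holds
  j=4: holds
All positions satisfy it → formula holds.

True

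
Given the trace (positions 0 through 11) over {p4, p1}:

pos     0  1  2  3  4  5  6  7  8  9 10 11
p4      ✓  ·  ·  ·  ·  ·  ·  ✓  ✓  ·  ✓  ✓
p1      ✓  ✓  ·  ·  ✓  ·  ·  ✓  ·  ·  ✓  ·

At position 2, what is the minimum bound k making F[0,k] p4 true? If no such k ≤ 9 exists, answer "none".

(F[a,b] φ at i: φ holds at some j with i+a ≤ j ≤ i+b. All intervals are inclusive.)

Scan j = 2,3,… for p4:
  j=2: fails
  j=3: fails
  j=4: fails
  j=5: fails
  j=6: fails
  j=7: holds
First hit at j=7, so smallest k = 7-2 = 5.

5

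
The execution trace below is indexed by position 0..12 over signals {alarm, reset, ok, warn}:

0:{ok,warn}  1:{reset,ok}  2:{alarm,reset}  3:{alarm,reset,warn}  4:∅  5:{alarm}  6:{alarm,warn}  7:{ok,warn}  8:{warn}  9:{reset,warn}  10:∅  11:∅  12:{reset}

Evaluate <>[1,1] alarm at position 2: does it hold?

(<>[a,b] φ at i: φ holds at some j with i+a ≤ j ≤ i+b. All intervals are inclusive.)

Check alarm at each j in [3,3]:
  j=3: true
Found at j=3 → formula holds.

Yes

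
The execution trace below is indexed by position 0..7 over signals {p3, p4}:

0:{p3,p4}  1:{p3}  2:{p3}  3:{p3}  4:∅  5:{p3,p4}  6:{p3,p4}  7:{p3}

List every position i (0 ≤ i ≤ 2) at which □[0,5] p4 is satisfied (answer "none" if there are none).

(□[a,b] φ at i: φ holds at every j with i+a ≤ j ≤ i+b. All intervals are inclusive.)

none

Evaluate at each i in [0,2]:
  i=0: ✗ (fails at j=1)
  i=1: ✗ (fails at j=1)
  i=2: ✗ (fails at j=2)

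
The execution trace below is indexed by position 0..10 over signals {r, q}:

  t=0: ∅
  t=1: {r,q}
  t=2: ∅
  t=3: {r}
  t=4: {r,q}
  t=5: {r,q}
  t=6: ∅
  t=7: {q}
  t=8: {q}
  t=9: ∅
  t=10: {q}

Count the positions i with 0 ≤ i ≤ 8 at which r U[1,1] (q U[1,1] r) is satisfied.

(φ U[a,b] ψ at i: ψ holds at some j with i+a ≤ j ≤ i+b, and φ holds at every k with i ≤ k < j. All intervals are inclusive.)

Evaluate at each i in [0,8]:
  i=0: ✗ (no rhs in [1,1])
  i=1: ✗ (no rhs in [2,2])
  i=2: ✗ (no rhs in [3,3])
  i=3: ✓ (rhs at j=4; lhs holds on [3,3])
  i=4: ✗ (no rhs in [5,5])
  i=5: ✗ (no rhs in [6,6])
  i=6: ✗ (no rhs in [7,7])
  i=7: ✗ (no rhs in [8,8])
  i=8: ✗ (no rhs in [9,9])
Positions where it holds: {3} → 1.

1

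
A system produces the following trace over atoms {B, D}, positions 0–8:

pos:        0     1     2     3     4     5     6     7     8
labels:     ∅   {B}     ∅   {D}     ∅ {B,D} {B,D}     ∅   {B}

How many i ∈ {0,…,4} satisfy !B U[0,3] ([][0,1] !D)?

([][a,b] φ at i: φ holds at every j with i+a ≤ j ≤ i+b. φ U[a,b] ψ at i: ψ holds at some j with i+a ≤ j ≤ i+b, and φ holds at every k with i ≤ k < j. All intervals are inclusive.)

2

Evaluate at each i in [0,4]:
  i=0: ✓ (rhs at j=0)
  i=1: ✓ (rhs at j=1)
  i=2: ✗ (no rhs in [2,5])
  i=3: ✗ (no rhs in [3,6])
  i=4: ✗ (lhs fails at k=5 before rhs at j=7)
Positions where it holds: {0, 1} → 2.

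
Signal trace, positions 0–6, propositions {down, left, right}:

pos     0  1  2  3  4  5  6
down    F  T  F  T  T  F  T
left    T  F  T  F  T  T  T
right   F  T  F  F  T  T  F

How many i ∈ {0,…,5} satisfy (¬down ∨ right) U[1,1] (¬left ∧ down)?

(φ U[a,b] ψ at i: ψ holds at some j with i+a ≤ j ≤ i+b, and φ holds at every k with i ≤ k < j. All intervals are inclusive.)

2

Evaluate at each i in [0,5]:
  i=0: ✓ (rhs at j=1; lhs holds on [0,0])
  i=1: ✗ (no rhs in [2,2])
  i=2: ✓ (rhs at j=3; lhs holds on [2,2])
  i=3: ✗ (no rhs in [4,4])
  i=4: ✗ (no rhs in [5,5])
  i=5: ✗ (no rhs in [6,6])
Positions where it holds: {0, 2} → 2.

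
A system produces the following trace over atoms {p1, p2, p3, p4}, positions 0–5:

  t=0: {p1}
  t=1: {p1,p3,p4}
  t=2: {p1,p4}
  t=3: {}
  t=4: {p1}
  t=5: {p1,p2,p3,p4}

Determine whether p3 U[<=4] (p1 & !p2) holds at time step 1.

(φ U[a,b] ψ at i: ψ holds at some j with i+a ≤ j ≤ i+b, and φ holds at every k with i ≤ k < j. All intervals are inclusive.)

Need some j in [1,5] with (p1 & !p2), and p3 at every k in [1,j-1].
  j=1: (p1 & !p2) holds; no prefix to check → satisfied.

Yes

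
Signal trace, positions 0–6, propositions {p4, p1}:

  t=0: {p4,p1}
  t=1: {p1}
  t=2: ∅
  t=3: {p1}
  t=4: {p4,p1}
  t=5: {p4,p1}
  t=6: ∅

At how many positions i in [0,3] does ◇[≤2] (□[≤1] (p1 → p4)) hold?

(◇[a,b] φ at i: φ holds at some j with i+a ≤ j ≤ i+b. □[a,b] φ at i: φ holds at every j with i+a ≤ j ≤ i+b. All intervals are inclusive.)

Evaluate at each i in [0,3]:
  i=0: ✗ (none in [0,2])
  i=1: ✗ (none in [1,3])
  i=2: ✓ (witness j=4)
  i=3: ✓ (witness j=4)
Positions where it holds: {2, 3} → 2.

2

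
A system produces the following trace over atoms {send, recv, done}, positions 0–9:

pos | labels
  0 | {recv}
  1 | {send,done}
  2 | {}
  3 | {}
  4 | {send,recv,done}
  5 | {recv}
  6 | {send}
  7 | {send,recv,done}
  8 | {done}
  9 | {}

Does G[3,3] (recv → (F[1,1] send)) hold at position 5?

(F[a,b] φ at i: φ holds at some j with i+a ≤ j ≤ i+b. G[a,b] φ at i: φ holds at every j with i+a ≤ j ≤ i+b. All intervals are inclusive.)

Holds

Check (recv → (F[1,1] send)) at every j in [8,8]:
  j=8: antecedent false → ✓
All positions satisfy it → formula holds.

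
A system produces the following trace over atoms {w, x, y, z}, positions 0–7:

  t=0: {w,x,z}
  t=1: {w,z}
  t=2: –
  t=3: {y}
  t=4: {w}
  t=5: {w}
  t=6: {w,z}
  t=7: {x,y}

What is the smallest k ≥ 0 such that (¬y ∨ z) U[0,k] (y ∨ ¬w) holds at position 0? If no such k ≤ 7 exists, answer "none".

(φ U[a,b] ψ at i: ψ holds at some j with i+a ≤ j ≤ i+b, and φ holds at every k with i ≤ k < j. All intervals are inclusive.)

Need earliest j ≥ 0 with (y ∨ ¬w), and (¬y ∨ z) at every k in [0,j-1].
  j=0: rhs fails.
  j=1: rhs fails.
  j=2: rhs holds; lhs holds on [0,1]. k = 2.

2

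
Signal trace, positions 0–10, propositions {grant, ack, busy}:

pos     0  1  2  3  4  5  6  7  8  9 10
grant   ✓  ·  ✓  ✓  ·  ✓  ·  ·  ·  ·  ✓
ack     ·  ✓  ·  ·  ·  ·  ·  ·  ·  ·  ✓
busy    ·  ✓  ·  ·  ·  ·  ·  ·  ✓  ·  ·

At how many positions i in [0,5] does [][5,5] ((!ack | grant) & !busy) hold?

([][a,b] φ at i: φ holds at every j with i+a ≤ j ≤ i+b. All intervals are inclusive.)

5

Evaluate at each i in [0,5]:
  i=0: ✓ (all of [5,5])
  i=1: ✓ (all of [6,6])
  i=2: ✓ (all of [7,7])
  i=3: ✗ (fails at j=8)
  i=4: ✓ (all of [9,9])
  i=5: ✓ (all of [10,10])
Positions where it holds: {0, 1, 2, 4, 5} → 5.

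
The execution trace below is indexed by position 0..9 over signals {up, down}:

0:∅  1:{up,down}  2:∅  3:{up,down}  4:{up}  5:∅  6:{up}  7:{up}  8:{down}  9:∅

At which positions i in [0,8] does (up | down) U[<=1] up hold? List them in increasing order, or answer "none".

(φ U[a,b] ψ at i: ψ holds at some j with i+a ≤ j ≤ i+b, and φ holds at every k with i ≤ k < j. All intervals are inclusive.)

1, 3, 4, 6, 7

Evaluate at each i in [0,8]:
  i=0: ✗ (lhs fails at k=0 before rhs at j=1)
  i=1: ✓ (rhs at j=1)
  i=2: ✗ (lhs fails at k=2 before rhs at j=3)
  i=3: ✓ (rhs at j=3)
  i=4: ✓ (rhs at j=4)
  i=5: ✗ (lhs fails at k=5 before rhs at j=6)
  i=6: ✓ (rhs at j=6)
  i=7: ✓ (rhs at j=7)
  i=8: ✗ (no rhs in [8,9])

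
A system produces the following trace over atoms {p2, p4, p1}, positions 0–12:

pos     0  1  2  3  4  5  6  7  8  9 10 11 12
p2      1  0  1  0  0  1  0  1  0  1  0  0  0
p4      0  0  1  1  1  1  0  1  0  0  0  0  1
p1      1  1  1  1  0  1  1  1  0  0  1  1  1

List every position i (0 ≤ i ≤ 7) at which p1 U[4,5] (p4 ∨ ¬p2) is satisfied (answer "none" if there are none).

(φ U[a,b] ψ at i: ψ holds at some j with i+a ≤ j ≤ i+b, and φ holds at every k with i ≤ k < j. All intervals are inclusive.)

Evaluate at each i in [0,7]:
  i=0: ✓ (rhs at j=4; lhs holds on [0,3])
  i=1: ✗ (lhs fails at k=4 before rhs at j=5)
  i=2: ✗ (lhs fails at k=4 before rhs at j=6)
  i=3: ✗ (lhs fails at k=4 before rhs at j=7)
  i=4: ✗ (lhs fails at k=4 before rhs at j=8)
  i=5: ✗ (lhs fails at k=8 before rhs at j=10)
  i=6: ✗ (lhs fails at k=8 before rhs at j=10)
  i=7: ✗ (lhs fails at k=8 before rhs at j=11)

0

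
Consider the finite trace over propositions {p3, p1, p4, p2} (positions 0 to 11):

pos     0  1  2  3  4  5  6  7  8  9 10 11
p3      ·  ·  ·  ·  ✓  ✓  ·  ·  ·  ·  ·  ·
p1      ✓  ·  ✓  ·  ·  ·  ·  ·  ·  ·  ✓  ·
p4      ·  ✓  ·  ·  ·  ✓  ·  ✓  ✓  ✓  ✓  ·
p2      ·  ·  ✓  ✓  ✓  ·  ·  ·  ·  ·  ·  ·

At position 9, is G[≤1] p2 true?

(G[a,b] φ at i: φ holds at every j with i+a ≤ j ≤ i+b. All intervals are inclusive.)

Check p2 at every j in [9,10]:
  j=9: false
  j=10: false
Fails at j=9 → formula fails.

No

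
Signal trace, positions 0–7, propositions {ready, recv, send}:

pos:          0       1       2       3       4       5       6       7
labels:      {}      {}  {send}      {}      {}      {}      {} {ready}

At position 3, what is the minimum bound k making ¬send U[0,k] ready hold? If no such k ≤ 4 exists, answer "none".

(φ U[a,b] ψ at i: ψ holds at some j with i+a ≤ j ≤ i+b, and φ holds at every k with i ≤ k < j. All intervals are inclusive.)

4

Need earliest j ≥ 3 with ready, and ¬send at every k in [3,j-1].
  j=3: rhs fails.
  j=4: rhs fails.
  j=5: rhs fails.
  j=6: rhs fails.
  j=7: rhs holds; lhs holds on [3,6]. k = 4.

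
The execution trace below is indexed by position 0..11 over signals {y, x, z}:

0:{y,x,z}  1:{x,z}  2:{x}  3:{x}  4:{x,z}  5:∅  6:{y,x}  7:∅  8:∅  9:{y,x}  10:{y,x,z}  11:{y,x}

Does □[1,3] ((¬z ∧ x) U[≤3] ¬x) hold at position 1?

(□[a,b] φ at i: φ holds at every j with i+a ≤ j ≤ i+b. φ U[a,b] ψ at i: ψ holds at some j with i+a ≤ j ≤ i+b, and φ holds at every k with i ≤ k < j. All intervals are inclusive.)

Check ((¬z ∧ x) U[≤3] ¬x) at every j in [2,4]:
  j=2: fails
  j=3: fails
  j=4: fails
Fails at j=2 → formula fails.

Does not hold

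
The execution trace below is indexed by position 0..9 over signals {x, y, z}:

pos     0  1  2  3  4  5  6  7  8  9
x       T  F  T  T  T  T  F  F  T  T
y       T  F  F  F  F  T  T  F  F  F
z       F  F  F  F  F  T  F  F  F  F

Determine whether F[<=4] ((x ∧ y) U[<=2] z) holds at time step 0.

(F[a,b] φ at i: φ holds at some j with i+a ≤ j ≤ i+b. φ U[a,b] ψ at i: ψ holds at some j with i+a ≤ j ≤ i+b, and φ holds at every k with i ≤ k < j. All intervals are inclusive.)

No

Check ((x ∧ y) U[<=2] z) at each j in [0,4]:
  j=0: fails
  j=1: fails
  j=2: fails
  j=3: fails
  j=4: fails
No position in the window satisfies it → formula fails.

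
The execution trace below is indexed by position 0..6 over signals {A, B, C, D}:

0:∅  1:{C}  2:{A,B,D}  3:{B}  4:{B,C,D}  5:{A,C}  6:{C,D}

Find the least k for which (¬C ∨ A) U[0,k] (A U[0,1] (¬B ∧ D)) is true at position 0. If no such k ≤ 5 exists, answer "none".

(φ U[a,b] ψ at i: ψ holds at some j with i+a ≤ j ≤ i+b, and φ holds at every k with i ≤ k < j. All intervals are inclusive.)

none

Need earliest j ≥ 0 with (A U[0,1] (¬B ∧ D)), and (¬C ∨ A) at every k in [0,j-1].
  j=0: rhs fails.
  j=1: rhs fails.
  j=2: rhs fails.
  j=3: rhs fails.
  j=4: rhs fails.
  j=5: rhs holds but lhs fails at k=1.
No witness within the range → none.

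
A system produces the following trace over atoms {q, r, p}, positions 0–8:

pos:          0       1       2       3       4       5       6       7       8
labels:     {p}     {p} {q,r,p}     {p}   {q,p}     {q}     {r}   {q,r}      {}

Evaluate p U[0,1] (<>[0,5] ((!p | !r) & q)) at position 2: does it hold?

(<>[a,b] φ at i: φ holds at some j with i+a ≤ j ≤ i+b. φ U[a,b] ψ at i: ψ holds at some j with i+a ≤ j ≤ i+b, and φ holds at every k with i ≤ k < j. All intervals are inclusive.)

Holds

Need some j in [2,3] with <>[0,5] ((!p | !r) & q), and p at every k in [2,j-1].
  j=2: <>[0,5] ((!p | !r) & q) holds; no prefix to check → satisfied.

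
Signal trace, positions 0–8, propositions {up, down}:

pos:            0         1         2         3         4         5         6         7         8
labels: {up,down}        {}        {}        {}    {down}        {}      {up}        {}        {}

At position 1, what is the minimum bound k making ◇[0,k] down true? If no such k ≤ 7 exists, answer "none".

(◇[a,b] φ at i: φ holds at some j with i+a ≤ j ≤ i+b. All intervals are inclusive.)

Scan j = 1,2,… for down:
  j=1: fails
  j=2: fails
  j=3: fails
  j=4: holds
First hit at j=4, so smallest k = 4-1 = 3.

3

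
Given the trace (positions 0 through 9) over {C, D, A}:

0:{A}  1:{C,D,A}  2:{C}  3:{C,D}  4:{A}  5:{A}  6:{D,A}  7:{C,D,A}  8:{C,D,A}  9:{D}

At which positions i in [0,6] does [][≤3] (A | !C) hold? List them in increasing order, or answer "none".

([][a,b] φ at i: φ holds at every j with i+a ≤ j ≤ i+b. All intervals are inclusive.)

4, 5, 6

Evaluate at each i in [0,6]:
  i=0: ✗ (fails at j=2)
  i=1: ✗ (fails at j=2)
  i=2: ✗ (fails at j=2)
  i=3: ✗ (fails at j=3)
  i=4: ✓ (all of [4,7])
  i=5: ✓ (all of [5,8])
  i=6: ✓ (all of [6,9])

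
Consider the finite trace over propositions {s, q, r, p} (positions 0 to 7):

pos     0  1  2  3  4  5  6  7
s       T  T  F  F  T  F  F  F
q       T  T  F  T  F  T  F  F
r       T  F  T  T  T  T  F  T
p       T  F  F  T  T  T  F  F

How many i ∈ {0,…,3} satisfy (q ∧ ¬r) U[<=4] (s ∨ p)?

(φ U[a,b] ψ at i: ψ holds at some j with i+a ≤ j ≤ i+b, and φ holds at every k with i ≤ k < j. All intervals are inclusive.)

Evaluate at each i in [0,3]:
  i=0: ✓ (rhs at j=0)
  i=1: ✓ (rhs at j=1)
  i=2: ✗ (lhs fails at k=2 before rhs at j=3)
  i=3: ✓ (rhs at j=3)
Positions where it holds: {0, 1, 3} → 3.

3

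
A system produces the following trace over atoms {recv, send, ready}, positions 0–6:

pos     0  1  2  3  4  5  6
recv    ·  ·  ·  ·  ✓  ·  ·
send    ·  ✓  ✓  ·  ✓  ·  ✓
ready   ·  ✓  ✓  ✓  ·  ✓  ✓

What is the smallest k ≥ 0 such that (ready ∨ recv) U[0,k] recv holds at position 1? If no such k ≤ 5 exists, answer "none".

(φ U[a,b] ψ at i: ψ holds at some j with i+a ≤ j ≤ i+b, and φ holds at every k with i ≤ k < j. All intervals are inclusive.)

Need earliest j ≥ 1 with recv, and (ready ∨ recv) at every k in [1,j-1].
  j=1: rhs fails.
  j=2: rhs fails.
  j=3: rhs fails.
  j=4: rhs holds; lhs holds on [1,3]. k = 3.

3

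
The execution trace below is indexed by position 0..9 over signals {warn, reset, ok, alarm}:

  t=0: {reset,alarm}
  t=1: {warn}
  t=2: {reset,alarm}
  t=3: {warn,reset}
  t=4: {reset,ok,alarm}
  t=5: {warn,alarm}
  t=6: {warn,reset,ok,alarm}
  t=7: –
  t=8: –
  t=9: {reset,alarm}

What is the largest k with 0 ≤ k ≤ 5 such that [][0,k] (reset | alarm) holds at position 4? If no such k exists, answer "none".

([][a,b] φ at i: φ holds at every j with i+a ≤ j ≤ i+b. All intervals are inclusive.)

(reset | alarm) must hold from j=4 onward; find where it first fails.
  j=4: holds
  j=5: holds
  j=6: holds
  j=7: fails
Holds on [4,6], so largest k = 2.

2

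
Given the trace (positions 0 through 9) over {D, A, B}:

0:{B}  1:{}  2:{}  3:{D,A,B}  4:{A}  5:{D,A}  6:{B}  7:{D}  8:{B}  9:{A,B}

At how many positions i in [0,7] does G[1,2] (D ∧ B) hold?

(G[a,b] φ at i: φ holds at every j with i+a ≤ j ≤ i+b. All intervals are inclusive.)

0

Evaluate at each i in [0,7]:
  i=0: ✗ (fails at j=1)
  i=1: ✗ (fails at j=2)
  i=2: ✗ (fails at j=4)
  i=3: ✗ (fails at j=4)
  i=4: ✗ (fails at j=5)
  i=5: ✗ (fails at j=6)
  i=6: ✗ (fails at j=7)
  i=7: ✗ (fails at j=8)
Positions where it holds: {} → 0.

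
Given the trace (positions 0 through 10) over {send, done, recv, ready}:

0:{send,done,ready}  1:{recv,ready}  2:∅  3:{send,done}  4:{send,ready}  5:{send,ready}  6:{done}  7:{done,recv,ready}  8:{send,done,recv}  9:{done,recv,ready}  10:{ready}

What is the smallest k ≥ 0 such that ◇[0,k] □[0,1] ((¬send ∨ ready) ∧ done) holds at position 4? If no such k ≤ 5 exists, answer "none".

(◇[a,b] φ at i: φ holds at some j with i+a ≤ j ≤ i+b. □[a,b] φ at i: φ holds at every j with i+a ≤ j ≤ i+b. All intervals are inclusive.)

2

Scan j = 4,5,… for □[0,1] ((¬send ∨ ready) ∧ done):
  j=4: fails
  j=5: fails
  j=6: holds
First hit at j=6, so smallest k = 6-4 = 2.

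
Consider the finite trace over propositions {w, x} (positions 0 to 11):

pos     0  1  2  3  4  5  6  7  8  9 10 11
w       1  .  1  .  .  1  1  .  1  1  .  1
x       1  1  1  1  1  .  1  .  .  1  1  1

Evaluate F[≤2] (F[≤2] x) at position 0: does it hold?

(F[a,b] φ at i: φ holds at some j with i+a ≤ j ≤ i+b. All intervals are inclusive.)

Holds

Check F[≤2] x at each j in [0,2]:
  j=0: holds (witness at 0)
  j=1: holds (witness at 1)
  j=2: holds (witness at 2)
Found at j=0 → formula holds.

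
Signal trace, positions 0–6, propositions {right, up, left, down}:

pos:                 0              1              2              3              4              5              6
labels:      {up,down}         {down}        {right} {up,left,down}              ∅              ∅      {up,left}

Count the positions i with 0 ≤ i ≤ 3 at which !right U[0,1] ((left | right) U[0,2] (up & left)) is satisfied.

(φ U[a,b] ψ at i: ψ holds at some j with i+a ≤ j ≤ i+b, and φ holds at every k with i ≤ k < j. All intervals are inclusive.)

Evaluate at each i in [0,3]:
  i=0: ✗ (no rhs in [0,1])
  i=1: ✓ (rhs at j=2; lhs holds on [1,1])
  i=2: ✓ (rhs at j=2)
  i=3: ✓ (rhs at j=3)
Positions where it holds: {1, 2, 3} → 3.

3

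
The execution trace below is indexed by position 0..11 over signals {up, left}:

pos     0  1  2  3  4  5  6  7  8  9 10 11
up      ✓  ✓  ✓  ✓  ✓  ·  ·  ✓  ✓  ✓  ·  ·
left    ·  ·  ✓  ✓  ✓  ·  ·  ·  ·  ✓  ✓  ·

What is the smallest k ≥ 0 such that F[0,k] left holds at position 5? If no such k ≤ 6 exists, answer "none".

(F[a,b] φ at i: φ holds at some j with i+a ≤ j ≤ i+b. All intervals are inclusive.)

Scan j = 5,6,… for left:
  j=5: fails
  j=6: fails
  j=7: fails
  j=8: fails
  j=9: holds
First hit at j=9, so smallest k = 9-5 = 4.

4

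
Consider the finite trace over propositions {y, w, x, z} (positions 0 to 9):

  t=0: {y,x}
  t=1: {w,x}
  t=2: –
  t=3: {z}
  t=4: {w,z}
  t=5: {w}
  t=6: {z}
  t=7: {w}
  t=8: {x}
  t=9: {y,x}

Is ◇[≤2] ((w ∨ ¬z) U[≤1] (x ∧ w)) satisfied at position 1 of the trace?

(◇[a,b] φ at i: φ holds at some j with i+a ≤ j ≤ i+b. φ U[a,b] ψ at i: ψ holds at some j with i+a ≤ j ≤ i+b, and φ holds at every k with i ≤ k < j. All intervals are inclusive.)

Check ((w ∨ ¬z) U[≤1] (x ∧ w)) at each j in [1,3]:
  j=1: holds
  j=2: fails
  j=3: fails
Found at j=1 → formula holds.

Yes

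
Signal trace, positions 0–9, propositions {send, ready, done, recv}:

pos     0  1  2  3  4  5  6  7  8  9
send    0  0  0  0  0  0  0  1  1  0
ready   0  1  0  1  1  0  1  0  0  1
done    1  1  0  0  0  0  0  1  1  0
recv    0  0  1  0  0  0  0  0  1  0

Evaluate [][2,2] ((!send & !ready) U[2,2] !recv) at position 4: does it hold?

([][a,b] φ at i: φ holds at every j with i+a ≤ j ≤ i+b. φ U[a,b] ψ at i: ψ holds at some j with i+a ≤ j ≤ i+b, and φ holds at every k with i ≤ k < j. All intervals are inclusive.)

Check ((!send & !ready) U[2,2] !recv) at every j in [6,6]:
  j=6: fails
Fails at j=6 → formula fails.

False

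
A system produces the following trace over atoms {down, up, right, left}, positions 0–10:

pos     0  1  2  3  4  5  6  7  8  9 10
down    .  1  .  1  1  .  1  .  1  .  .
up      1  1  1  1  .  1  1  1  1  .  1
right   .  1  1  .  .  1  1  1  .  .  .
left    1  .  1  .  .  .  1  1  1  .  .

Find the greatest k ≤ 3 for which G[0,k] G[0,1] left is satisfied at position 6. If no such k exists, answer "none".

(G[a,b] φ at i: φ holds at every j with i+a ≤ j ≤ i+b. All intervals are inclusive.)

G[0,1] left must hold from j=6 onward; find where it first fails.
  j=6: holds
  j=7: holds
  j=8: fails
Holds on [6,7], so largest k = 1.

1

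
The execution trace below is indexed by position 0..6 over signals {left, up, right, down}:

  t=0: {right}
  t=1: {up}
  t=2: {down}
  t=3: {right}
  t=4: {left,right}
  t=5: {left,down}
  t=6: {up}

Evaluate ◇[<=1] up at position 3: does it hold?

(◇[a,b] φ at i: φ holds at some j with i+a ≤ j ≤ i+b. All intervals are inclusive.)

False

Check up at each j in [3,4]:
  j=3: false
  j=4: false
No position in the window satisfies it → formula fails.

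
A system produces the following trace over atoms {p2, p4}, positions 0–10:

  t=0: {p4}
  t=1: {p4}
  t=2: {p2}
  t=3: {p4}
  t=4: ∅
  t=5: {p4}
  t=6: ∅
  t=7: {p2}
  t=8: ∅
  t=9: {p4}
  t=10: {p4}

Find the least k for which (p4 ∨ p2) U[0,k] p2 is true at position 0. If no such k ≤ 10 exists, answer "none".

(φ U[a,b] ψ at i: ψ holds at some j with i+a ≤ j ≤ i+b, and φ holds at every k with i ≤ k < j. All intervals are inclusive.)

Need earliest j ≥ 0 with p2, and (p4 ∨ p2) at every k in [0,j-1].
  j=0: rhs fails.
  j=1: rhs fails.
  j=2: rhs holds; lhs holds on [0,1]. k = 2.

2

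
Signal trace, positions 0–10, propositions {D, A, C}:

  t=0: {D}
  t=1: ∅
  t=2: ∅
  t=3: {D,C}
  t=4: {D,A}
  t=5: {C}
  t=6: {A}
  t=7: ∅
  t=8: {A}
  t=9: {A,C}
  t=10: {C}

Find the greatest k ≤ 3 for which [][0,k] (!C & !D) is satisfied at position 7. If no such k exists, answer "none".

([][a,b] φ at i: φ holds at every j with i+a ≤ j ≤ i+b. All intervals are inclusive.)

(!C & !D) must hold from j=7 onward; find where it first fails.
  j=7: holds
  j=8: holds
  j=9: fails
Holds on [7,8], so largest k = 1.

1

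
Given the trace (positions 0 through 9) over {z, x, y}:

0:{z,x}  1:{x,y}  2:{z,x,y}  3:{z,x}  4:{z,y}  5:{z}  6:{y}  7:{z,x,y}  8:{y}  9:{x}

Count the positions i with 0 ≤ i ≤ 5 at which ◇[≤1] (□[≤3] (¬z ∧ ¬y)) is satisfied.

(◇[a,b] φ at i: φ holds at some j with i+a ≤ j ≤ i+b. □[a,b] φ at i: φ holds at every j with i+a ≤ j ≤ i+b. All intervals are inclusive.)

0

Evaluate at each i in [0,5]:
  i=0: ✗ (none in [0,1])
  i=1: ✗ (none in [1,2])
  i=2: ✗ (none in [2,3])
  i=3: ✗ (none in [3,4])
  i=4: ✗ (none in [4,5])
  i=5: ✗ (none in [5,6])
Positions where it holds: {} → 0.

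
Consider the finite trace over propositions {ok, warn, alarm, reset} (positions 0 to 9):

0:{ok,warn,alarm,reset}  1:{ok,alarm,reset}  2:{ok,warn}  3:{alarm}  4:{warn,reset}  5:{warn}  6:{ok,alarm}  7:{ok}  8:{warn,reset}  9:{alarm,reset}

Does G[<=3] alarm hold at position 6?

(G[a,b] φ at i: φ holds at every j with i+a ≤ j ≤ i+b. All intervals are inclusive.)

False

Check alarm at every j in [6,9]:
  j=6: true
  j=7: false
  j=8: false
  j=9: true
Fails at j=7 → formula fails.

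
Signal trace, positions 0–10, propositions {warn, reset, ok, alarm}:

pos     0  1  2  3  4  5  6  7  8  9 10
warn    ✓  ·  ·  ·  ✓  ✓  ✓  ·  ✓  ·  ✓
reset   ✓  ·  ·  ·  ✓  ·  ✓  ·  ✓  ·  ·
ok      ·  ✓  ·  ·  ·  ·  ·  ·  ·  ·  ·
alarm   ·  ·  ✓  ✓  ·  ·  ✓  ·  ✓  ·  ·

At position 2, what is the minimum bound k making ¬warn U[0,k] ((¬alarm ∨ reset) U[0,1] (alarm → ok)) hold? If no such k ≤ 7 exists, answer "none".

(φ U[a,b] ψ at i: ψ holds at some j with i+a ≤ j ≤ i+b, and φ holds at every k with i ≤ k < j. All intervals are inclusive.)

2

Need earliest j ≥ 2 with ((¬alarm ∨ reset) U[0,1] (alarm → ok)), and ¬warn at every k in [2,j-1].
  j=2: rhs fails.
  j=3: rhs fails.
  j=4: rhs holds; lhs holds on [2,3]. k = 2.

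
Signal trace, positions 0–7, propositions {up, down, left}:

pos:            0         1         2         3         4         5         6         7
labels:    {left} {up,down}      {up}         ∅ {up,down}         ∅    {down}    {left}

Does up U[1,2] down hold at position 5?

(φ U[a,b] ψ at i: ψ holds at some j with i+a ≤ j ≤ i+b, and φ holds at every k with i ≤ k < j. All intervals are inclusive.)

No

Need some j in [6,7] with down, and up at every k in [5,j-1].
  j=6: down holds, but up fails at k=5 → not this j.
  j=7: down false.
No j in the window works → until fails.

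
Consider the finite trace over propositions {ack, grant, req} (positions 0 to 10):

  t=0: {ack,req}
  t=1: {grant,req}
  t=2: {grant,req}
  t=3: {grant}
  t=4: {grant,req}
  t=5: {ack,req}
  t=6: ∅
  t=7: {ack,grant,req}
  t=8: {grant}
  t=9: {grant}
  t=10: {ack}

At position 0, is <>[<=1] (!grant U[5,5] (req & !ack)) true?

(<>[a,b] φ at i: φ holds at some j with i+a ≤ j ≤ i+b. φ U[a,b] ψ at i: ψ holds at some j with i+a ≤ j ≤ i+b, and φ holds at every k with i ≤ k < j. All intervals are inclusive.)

Does not hold

Check (!grant U[5,5] (req & !ack)) at each j in [0,1]:
  j=0: fails
  j=1: fails
No position in the window satisfies it → formula fails.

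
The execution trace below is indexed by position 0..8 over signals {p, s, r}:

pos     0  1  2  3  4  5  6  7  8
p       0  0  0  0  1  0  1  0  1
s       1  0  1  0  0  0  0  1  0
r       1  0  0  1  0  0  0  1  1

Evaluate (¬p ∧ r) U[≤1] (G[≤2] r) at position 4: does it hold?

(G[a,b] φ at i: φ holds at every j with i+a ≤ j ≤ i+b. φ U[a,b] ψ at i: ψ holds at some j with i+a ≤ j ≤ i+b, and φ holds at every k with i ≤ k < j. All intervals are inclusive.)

Need some j in [4,5] with G[≤2] r, and (¬p ∧ r) at every k in [4,j-1].
  j=4: G[≤2] r — fails at 4.
  j=5: G[≤2] r — fails at 5.
No j in the window works → until fails.

False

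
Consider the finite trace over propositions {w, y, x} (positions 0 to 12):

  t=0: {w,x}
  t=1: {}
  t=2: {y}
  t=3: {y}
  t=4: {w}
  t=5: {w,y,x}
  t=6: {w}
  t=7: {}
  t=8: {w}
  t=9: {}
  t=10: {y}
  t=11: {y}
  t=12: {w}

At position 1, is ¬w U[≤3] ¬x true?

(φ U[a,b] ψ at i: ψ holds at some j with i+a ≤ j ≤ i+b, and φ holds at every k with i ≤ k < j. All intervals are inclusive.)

Need some j in [1,4] with ¬x, and ¬w at every k in [1,j-1].
  j=1: ¬x holds; no prefix to check → satisfied.

Yes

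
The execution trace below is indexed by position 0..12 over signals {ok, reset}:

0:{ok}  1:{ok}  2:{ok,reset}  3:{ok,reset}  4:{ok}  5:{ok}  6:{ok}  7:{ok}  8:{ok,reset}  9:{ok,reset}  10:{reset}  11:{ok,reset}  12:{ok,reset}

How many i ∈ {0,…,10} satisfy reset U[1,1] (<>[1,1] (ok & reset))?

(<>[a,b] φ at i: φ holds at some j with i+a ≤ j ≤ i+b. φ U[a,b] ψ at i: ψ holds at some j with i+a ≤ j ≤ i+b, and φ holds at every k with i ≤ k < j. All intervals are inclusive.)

Evaluate at each i in [0,10]:
  i=0: ✗ (lhs fails at k=0 before rhs at j=1)
  i=1: ✗ (lhs fails at k=1 before rhs at j=2)
  i=2: ✗ (no rhs in [3,3])
  i=3: ✗ (no rhs in [4,4])
  i=4: ✗ (no rhs in [5,5])
  i=5: ✗ (no rhs in [6,6])
  i=6: ✗ (lhs fails at k=6 before rhs at j=7)
  i=7: ✗ (lhs fails at k=7 before rhs at j=8)
  i=8: ✗ (no rhs in [9,9])
  i=9: ✓ (rhs at j=10; lhs holds on [9,9])
  i=10: ✓ (rhs at j=11; lhs holds on [10,10])
Positions where it holds: {9, 10} → 2.

2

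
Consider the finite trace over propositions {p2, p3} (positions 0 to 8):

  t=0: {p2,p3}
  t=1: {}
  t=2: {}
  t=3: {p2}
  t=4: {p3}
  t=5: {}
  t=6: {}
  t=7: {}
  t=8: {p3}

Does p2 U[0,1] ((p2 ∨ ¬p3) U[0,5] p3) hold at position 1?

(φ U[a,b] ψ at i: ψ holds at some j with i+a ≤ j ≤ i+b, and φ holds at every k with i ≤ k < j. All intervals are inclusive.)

True

Need some j in [1,2] with ((p2 ∨ ¬p3) U[0,5] p3), and p2 at every k in [1,j-1].
  j=1: ((p2 ∨ ¬p3) U[0,5] p3) holds; no prefix to check → satisfied.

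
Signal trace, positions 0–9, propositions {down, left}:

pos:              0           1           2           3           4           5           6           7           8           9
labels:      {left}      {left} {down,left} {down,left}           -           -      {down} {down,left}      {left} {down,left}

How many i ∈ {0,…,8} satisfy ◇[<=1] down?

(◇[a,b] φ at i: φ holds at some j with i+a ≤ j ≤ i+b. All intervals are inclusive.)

Evaluate at each i in [0,8]:
  i=0: ✗ (none in [0,1])
  i=1: ✓ (witness j=2)
  i=2: ✓ (witness j=2)
  i=3: ✓ (witness j=3)
  i=4: ✗ (none in [4,5])
  i=5: ✓ (witness j=6)
  i=6: ✓ (witness j=6)
  i=7: ✓ (witness j=7)
  i=8: ✓ (witness j=9)
Positions where it holds: {1, 2, 3, 5, 6, 7, 8} → 7.

7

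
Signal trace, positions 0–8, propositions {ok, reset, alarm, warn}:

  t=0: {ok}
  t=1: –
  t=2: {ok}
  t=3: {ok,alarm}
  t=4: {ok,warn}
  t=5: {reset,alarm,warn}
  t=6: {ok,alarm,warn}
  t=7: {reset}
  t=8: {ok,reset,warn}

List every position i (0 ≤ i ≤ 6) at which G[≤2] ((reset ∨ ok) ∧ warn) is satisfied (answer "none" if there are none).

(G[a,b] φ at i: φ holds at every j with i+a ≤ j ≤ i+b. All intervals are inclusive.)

4

Evaluate at each i in [0,6]:
  i=0: ✗ (fails at j=0)
  i=1: ✗ (fails at j=1)
  i=2: ✗ (fails at j=2)
  i=3: ✗ (fails at j=3)
  i=4: ✓ (all of [4,6])
  i=5: ✗ (fails at j=7)
  i=6: ✗ (fails at j=7)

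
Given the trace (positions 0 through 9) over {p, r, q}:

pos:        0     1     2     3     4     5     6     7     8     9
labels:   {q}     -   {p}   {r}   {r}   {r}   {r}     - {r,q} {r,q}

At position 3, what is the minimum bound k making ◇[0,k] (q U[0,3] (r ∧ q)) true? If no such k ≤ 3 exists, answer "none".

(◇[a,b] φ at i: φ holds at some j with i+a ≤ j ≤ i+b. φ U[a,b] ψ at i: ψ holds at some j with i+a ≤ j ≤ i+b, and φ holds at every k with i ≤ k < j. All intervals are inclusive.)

none

Scan j = 3,4,… for (q U[0,3] (r ∧ q)):
  j=3: fails
  j=4: fails
  j=5: fails
  j=6: fails
No j in [3,6] satisfies it → none.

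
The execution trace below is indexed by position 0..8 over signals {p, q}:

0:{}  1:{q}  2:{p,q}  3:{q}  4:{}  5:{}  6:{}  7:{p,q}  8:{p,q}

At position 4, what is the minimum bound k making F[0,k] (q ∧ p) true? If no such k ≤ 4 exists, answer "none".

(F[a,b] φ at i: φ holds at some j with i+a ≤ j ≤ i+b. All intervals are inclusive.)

Scan j = 4,5,… for (q ∧ p):
  j=4: fails
  j=5: fails
  j=6: fails
  j=7: holds
First hit at j=7, so smallest k = 7-4 = 3.

3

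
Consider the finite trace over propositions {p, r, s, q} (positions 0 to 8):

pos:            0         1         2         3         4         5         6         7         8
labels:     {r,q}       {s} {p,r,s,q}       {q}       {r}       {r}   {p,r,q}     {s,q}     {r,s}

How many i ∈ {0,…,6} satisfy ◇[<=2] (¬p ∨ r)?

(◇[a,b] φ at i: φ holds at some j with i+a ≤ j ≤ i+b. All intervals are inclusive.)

Evaluate at each i in [0,6]:
  i=0: ✓ (witness j=0)
  i=1: ✓ (witness j=1)
  i=2: ✓ (witness j=2)
  i=3: ✓ (witness j=3)
  i=4: ✓ (witness j=4)
  i=5: ✓ (witness j=5)
  i=6: ✓ (witness j=6)
Positions where it holds: {0, 1, 2, 3, 4, 5, 6} → 7.

7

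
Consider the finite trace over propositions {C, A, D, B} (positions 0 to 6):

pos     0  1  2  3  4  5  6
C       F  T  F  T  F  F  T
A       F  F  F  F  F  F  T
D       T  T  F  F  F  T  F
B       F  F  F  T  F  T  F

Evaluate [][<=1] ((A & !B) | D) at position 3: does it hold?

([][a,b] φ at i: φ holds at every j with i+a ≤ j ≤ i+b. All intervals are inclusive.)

Check ((A & !B) | D) at every j in [3,4]:
  j=3: false
  j=4: false
Fails at j=3 → formula fails.

Does not hold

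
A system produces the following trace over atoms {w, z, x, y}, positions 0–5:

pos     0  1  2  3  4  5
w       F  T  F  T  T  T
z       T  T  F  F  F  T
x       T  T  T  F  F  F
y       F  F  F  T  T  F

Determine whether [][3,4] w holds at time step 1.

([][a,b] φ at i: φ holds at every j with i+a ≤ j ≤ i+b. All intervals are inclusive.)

Check w at every j in [4,5]:
  j=4: true
  j=5: true
All positions satisfy it → formula holds.

Yes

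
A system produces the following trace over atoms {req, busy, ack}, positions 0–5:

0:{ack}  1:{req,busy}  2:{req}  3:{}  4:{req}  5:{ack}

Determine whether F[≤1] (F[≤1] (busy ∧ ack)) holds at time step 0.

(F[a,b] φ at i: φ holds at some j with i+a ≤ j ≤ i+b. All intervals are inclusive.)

Check F[≤1] (busy ∧ ack) at each j in [0,1]:
  j=0: fails (none in [0,1])
  j=1: fails (none in [1,2])
No position in the window satisfies it → formula fails.

False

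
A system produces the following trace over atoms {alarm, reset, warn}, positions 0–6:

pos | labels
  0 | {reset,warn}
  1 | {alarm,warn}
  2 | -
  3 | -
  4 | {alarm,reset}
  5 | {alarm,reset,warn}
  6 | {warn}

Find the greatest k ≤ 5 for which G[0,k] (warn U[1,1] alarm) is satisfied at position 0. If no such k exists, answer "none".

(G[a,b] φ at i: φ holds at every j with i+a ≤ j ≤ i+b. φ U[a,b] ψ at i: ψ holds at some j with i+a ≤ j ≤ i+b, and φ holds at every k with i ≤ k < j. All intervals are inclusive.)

(warn U[1,1] alarm) must hold from j=0 onward; find where it first fails.
  j=0: holds
  j=1: fails
Holds on [0,0], so largest k = 0.

0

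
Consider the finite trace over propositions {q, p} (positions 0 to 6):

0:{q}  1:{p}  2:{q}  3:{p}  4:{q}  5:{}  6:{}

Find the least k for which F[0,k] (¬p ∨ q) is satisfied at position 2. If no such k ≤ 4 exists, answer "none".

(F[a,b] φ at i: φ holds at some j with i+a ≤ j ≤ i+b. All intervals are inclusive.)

0

Scan j = 2,3,… for (¬p ∨ q):
  j=2: holds
First hit at j=2, so smallest k = 2-2 = 0.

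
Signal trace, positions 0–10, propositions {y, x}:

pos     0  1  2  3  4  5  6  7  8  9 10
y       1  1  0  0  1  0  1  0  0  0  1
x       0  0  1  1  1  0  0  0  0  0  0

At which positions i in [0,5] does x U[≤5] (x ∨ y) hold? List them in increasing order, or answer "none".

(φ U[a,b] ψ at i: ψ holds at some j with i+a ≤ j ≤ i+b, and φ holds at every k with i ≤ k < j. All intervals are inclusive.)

Evaluate at each i in [0,5]:
  i=0: ✓ (rhs at j=0)
  i=1: ✓ (rhs at j=1)
  i=2: ✓ (rhs at j=2)
  i=3: ✓ (rhs at j=3)
  i=4: ✓ (rhs at j=4)
  i=5: ✗ (lhs fails at k=5 before rhs at j=6)

0, 1, 2, 3, 4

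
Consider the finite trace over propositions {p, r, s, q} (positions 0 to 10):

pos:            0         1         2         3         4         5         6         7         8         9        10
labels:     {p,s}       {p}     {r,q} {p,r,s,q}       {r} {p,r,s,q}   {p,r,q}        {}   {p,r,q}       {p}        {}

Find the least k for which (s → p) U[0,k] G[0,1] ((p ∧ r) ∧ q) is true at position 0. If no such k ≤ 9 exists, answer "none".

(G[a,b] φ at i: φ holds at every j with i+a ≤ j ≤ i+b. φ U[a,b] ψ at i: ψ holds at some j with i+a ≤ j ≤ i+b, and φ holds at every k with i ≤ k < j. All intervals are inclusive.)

Need earliest j ≥ 0 with G[0,1] ((p ∧ r) ∧ q), and (s → p) at every k in [0,j-1].
  j=0: rhs fails.
  j=1: rhs fails.
  j=2: rhs fails.
  j=3: rhs fails.
  j=4: rhs fails.
  j=5: rhs holds; lhs holds on [0,4]. k = 5.

5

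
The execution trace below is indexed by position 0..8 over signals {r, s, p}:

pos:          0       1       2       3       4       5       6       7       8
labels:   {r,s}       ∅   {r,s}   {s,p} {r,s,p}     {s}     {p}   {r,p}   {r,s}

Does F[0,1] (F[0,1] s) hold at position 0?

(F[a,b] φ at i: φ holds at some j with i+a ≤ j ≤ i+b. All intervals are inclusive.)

Check F[0,1] s at each j in [0,1]:
  j=0: holds (witness at 0)
  j=1: holds (witness at 2)
Found at j=0 → formula holds.

Yes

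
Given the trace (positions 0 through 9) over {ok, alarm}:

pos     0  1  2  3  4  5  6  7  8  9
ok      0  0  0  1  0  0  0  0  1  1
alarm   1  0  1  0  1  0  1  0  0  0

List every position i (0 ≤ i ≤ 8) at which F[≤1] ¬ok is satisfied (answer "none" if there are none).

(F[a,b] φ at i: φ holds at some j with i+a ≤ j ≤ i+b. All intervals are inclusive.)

0, 1, 2, 3, 4, 5, 6, 7

Evaluate at each i in [0,8]:
  i=0: ✓ (witness j=0)
  i=1: ✓ (witness j=1)
  i=2: ✓ (witness j=2)
  i=3: ✓ (witness j=4)
  i=4: ✓ (witness j=4)
  i=5: ✓ (witness j=5)
  i=6: ✓ (witness j=6)
  i=7: ✓ (witness j=7)
  i=8: ✗ (none in [8,9])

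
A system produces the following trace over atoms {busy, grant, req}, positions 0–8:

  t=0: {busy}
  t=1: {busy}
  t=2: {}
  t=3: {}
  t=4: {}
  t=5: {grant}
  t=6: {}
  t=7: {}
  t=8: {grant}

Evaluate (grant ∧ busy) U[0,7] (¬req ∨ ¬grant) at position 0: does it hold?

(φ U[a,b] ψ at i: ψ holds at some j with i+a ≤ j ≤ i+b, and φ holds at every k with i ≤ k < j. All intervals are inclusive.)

True

Need some j in [0,7] with (¬req ∨ ¬grant), and (grant ∧ busy) at every k in [0,j-1].
  j=0: (¬req ∨ ¬grant) holds; no prefix to check → satisfied.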